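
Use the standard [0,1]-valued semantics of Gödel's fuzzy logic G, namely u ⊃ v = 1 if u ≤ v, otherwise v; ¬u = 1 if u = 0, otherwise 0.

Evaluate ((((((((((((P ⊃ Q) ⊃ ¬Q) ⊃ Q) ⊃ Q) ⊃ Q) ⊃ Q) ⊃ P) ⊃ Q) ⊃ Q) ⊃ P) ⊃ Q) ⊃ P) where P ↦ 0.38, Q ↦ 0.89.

0.38

(P ⊃ Q): 0.38 ≤ 0.89, so result = 1
¬Q: Gödel ¬ of 0.89 = 0 (operand ≠ 0)
((P ⊃ Q) ⊃ ¬Q): 1 > 0, so result = 0
(((P ⊃ Q) ⊃ ¬Q) ⊃ Q): 0 ≤ 0.89, so result = 1
((((P ⊃ Q) ⊃ ¬Q) ⊃ Q) ⊃ Q): 1 > 0.89, so result = 0.89
(((((P ⊃ Q) ⊃ ¬Q) ⊃ Q) ⊃ Q) ⊃ Q): 0.89 ≤ 0.89, so result = 1
((((((P ⊃ Q) ⊃ ¬Q) ⊃ Q) ⊃ Q) ⊃ Q) ⊃ Q): 1 > 0.89, so result = 0.89
(((((((P ⊃ Q) ⊃ ¬Q) ⊃ Q) ⊃ Q) ⊃ Q) ⊃ Q) ⊃ P): 0.89 > 0.38, so result = 0.38
((((((((P ⊃ Q) ⊃ ¬Q) ⊃ Q) ⊃ Q) ⊃ Q) ⊃ Q) ⊃ P) ⊃ Q): 0.38 ≤ 0.89, so result = 1
(((((((((P ⊃ Q) ⊃ ¬Q) ⊃ Q) ⊃ Q) ⊃ Q) ⊃ Q) ⊃ P) ⊃ Q) ⊃ Q): 1 > 0.89, so result = 0.89
((((((((((P ⊃ Q) ⊃ ¬Q) ⊃ Q) ⊃ Q) ⊃ Q) ⊃ Q) ⊃ P) ⊃ Q) ⊃ Q) ⊃ P): 0.89 > 0.38, so result = 0.38
(((((((((((P ⊃ Q) ⊃ ¬Q) ⊃ Q) ⊃ Q) ⊃ Q) ⊃ Q) ⊃ P) ⊃ Q) ⊃ Q) ⊃ P) ⊃ Q): 0.38 ≤ 0.89, so result = 1
((((((((((((P ⊃ Q) ⊃ ¬Q) ⊃ Q) ⊃ Q) ⊃ Q) ⊃ Q) ⊃ P) ⊃ Q) ⊃ Q) ⊃ P) ⊃ Q) ⊃ P): 1 > 0.38, so result = 0.38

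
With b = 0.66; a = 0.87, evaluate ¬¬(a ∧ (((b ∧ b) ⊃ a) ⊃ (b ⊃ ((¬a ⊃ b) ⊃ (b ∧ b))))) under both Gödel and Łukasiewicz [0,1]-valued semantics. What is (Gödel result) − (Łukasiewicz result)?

Gödel evaluation:
  (b ∧ b) = min(0.66, 0.66) = 0.66
  ((b ∧ b) ⊃ a): 0.66 ≤ 0.87, so result = 1
  ¬a: Gödel ¬ of 0.87 = 0 (operand ≠ 0)
  (¬a ⊃ b): 0 ≤ 0.66, so result = 1
  (b ∧ b) = min(0.66, 0.66) = 0.66
  ((¬a ⊃ b) ⊃ (b ∧ b)): 1 > 0.66, so result = 0.66
  (b ⊃ ((¬a ⊃ b) ⊃ (b ∧ b))): 0.66 ≤ 0.66, so result = 1
  (((b ∧ b) ⊃ a) ⊃ (b ⊃ ((¬a ⊃ b) ⊃ (b ∧ b)))): 1 ≤ 1, so result = 1
  (a ∧ (((b ∧ b) ⊃ a) ⊃ (b ⊃ ((¬a ⊃ b) ⊃ (b ∧ b))))) = min(0.87, 1) = 0.87
  ¬(a ∧ (((b ∧ b) ⊃ a) ⊃ (b ⊃ ((¬a ⊃ b) ⊃ (b ∧ b))))): Gödel ¬ of 0.87 = 0 (operand ≠ 0)
  ¬¬(a ∧ (((b ∧ b) ⊃ a) ⊃ (b ⊃ ((¬a ⊃ b) ⊃ (b ∧ b))))): Gödel ¬ of 0 = 1 (operand is 0)
  Gödel value = 1
Łukasiewicz evaluation:
  (b ∧ b) = min(0.66, 0.66) = 0.66
  ((b ∧ b) ⊃ a): min(1, 1 − 0.66 + 0.87) = 1
  ¬a: Łukasiewicz ¬ gives 1 − 0.87 = 0.13
  (¬a ⊃ b): min(1, 1 − 0.13 + 0.66) = 1
  (b ∧ b) = min(0.66, 0.66) = 0.66
  ((¬a ⊃ b) ⊃ (b ∧ b)): min(1, 1 − 1 + 0.66) = 0.66
  (b ⊃ ((¬a ⊃ b) ⊃ (b ∧ b))): min(1, 1 − 0.66 + 0.66) = 1
  (((b ∧ b) ⊃ a) ⊃ (b ⊃ ((¬a ⊃ b) ⊃ (b ∧ b)))): min(1, 1 − 1 + 1) = 1
  (a ∧ (((b ∧ b) ⊃ a) ⊃ (b ⊃ ((¬a ⊃ b) ⊃ (b ∧ b))))) = min(0.87, 1) = 0.87
  ¬(a ∧ (((b ∧ b) ⊃ a) ⊃ (b ⊃ ((¬a ⊃ b) ⊃ (b ∧ b))))): Łukasiewicz ¬ gives 1 − 0.87 = 0.13
  ¬¬(a ∧ (((b ∧ b) ⊃ a) ⊃ (b ⊃ ((¬a ⊃ b) ⊃ (b ∧ b))))): Łukasiewicz ¬ gives 1 − 0.13 = 0.87
  Łukasiewicz value = 0.87
Difference: 1 − 0.87 = 0.13

0.13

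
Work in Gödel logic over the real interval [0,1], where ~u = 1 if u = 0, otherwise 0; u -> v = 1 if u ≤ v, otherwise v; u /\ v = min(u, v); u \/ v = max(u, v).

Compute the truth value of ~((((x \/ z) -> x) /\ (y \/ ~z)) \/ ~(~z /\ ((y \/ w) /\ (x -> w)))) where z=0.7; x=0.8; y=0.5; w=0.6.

(x \/ z) = max(0.8, 0.7) = 0.8
((x \/ z) -> x): 0.8 ≤ 0.8, so result = 1
~z: Gödel ¬ of 0.7 = 0 (operand ≠ 0)
(y \/ ~z) = max(0.5, 0) = 0.5
(((x \/ z) -> x) /\ (y \/ ~z)) = min(1, 0.5) = 0.5
~z: Gödel ¬ of 0.7 = 0 (operand ≠ 0)
(y \/ w) = max(0.5, 0.6) = 0.6
(x -> w): 0.8 > 0.6, so result = 0.6
((y \/ w) /\ (x -> w)) = min(0.6, 0.6) = 0.6
(~z /\ ((y \/ w) /\ (x -> w))) = min(0, 0.6) = 0
~(~z /\ ((y \/ w) /\ (x -> w))): Gödel ¬ of 0 = 1 (operand is 0)
((((x \/ z) -> x) /\ (y \/ ~z)) \/ ~(~z /\ ((y \/ w) /\ (x -> w)))) = max(0.5, 1) = 1
~((((x \/ z) -> x) /\ (y \/ ~z)) \/ ~(~z /\ ((y \/ w) /\ (x -> w)))): Gödel ¬ of 1 = 0 (operand ≠ 0)

0.00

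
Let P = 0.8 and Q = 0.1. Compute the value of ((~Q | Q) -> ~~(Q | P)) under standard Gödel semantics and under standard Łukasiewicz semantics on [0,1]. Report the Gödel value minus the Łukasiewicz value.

Gödel evaluation:
  ~Q: Gödel ¬ of 0.1 = 0 (operand ≠ 0)
  (~Q | Q) = max(0, 0.1) = 0.1
  (Q | P) = max(0.1, 0.8) = 0.8
  ~(Q | P): Gödel ¬ of 0.8 = 0 (operand ≠ 0)
  ~~(Q | P): Gödel ¬ of 0 = 1 (operand is 0)
  ((~Q | Q) -> ~~(Q | P)): 0.1 ≤ 1, so result = 1
  Gödel value = 1
Łukasiewicz evaluation:
  ~Q: Łukasiewicz ¬ gives 1 − 0.1 = 0.9
  (~Q | Q) = max(0.9, 0.1) = 0.9
  (Q | P) = max(0.1, 0.8) = 0.8
  ~(Q | P): Łukasiewicz ¬ gives 1 − 0.8 = 0.2
  ~~(Q | P): Łukasiewicz ¬ gives 1 − 0.2 = 0.8
  ((~Q | Q) -> ~~(Q | P)): min(1, 1 − 0.9 + 0.8) = 0.9
  Łukasiewicz value = 0.9
Difference: 1 − 0.9 = 0.10

0.10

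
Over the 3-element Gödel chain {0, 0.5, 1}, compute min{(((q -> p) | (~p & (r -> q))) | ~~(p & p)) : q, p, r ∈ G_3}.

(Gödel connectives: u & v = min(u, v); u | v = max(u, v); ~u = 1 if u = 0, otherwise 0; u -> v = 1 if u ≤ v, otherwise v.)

The minimum is attained at q = 0.5, p = 0, r = 1:
  (q -> p): 0.5 > 0, so result = 0
  ~p: Gödel ¬ of 0 = 1 (operand is 0)
  (r -> q): 1 > 0.5, so result = 0.5
  (~p & (r -> q)) = min(1, 0.5) = 0.5
  ((q -> p) | (~p & (r -> q))) = max(0, 0.5) = 0.5
  (p & p) = min(0, 0) = 0
  ~(p & p): Gödel ¬ of 0 = 1 (operand is 0)
  ~~(p & p): Gödel ¬ of 1 = 0 (operand ≠ 0)
  (((q -> p) | (~p & (r -> q))) | ~~(p & p)) = max(0.5, 0) = 0.5
Checking all 27 assignments confirms none give a value below 0.50.

0.50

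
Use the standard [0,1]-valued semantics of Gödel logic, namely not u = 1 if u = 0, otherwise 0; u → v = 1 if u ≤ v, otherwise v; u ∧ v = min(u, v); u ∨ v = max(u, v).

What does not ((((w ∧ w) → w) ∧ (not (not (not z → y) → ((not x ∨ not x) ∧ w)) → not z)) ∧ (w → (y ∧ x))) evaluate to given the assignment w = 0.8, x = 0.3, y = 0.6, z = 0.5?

0.00

(w ∧ w) = min(0.8, 0.8) = 0.8
((w ∧ w) → w): 0.8 ≤ 0.8, so result = 1
not z: Gödel ¬ of 0.5 = 0 (operand ≠ 0)
(not z → y): 0 ≤ 0.6, so result = 1
not (not z → y): Gödel ¬ of 1 = 0 (operand ≠ 0)
not x: Gödel ¬ of 0.3 = 0 (operand ≠ 0)
not x: Gödel ¬ of 0.3 = 0 (operand ≠ 0)
(not x ∨ not x) = max(0, 0) = 0
((not x ∨ not x) ∧ w) = min(0, 0.8) = 0
(not (not z → y) → ((not x ∨ not x) ∧ w)): 0 ≤ 0, so result = 1
not (not (not z → y) → ((not x ∨ not x) ∧ w)): Gödel ¬ of 1 = 0 (operand ≠ 0)
not z: Gödel ¬ of 0.5 = 0 (operand ≠ 0)
(not (not (not z → y) → ((not x ∨ not x) ∧ w)) → not z): 0 ≤ 0, so result = 1
(((w ∧ w) → w) ∧ (not (not (not z → y) → ((not x ∨ not x) ∧ w)) → not z)) = min(1, 1) = 1
(y ∧ x) = min(0.6, 0.3) = 0.3
(w → (y ∧ x)): 0.8 > 0.3, so result = 0.3
((((w ∧ w) → w) ∧ (not (not (not z → y) → ((not x ∨ not x) ∧ w)) → not z)) ∧ (w → (y ∧ x))) = min(1, 0.3) = 0.3
not ((((w ∧ w) → w) ∧ (not (not (not z → y) → ((not x ∨ not x) ∧ w)) → not z)) ∧ (w → (y ∧ x))): Gödel ¬ of 0.3 = 0 (operand ≠ 0)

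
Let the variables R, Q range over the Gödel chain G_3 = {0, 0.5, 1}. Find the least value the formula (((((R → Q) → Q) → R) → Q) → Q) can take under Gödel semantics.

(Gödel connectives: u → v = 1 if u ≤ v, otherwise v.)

The minimum is attained at R = 0, Q = 0.5:
  (R → Q): 0 ≤ 0.5, so result = 1
  ((R → Q) → Q): 1 > 0.5, so result = 0.5
  (((R → Q) → Q) → R): 0.5 > 0, so result = 0
  ((((R → Q) → Q) → R) → Q): 0 ≤ 0.5, so result = 1
  (((((R → Q) → Q) → R) → Q) → Q): 1 > 0.5, so result = 0.5
Checking all 9 assignments confirms none give a value below 0.50.

0.50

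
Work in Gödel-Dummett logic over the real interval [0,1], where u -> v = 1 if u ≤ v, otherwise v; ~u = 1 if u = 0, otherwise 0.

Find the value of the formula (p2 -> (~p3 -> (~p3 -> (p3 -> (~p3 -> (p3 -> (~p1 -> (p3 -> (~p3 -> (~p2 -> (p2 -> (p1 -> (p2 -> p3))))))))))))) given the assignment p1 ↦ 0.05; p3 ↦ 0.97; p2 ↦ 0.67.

~p3: Gödel ¬ of 0.97 = 0 (operand ≠ 0)
~p3: Gödel ¬ of 0.97 = 0 (operand ≠ 0)
~p3: Gödel ¬ of 0.97 = 0 (operand ≠ 0)
~p1: Gödel ¬ of 0.05 = 0 (operand ≠ 0)
~p3: Gödel ¬ of 0.97 = 0 (operand ≠ 0)
~p2: Gödel ¬ of 0.67 = 0 (operand ≠ 0)
(p2 -> p3): 0.67 ≤ 0.97, so result = 1
(p1 -> (p2 -> p3)): 0.05 ≤ 1, so result = 1
(p2 -> (p1 -> (p2 -> p3))): 0.67 ≤ 1, so result = 1
(~p2 -> (p2 -> (p1 -> (p2 -> p3)))): 0 ≤ 1, so result = 1
(~p3 -> (~p2 -> (p2 -> (p1 -> (p2 -> p3))))): 0 ≤ 1, so result = 1
(p3 -> (~p3 -> (~p2 -> (p2 -> (p1 -> (p2 -> p3)))))): 0.97 ≤ 1, so result = 1
(~p1 -> (p3 -> (~p3 -> (~p2 -> (p2 -> (p1 -> (p2 -> p3))))))): 0 ≤ 1, so result = 1
(p3 -> (~p1 -> (p3 -> (~p3 -> (~p2 -> (p2 -> (p1 -> (p2 -> p3)))))))): 0.97 ≤ 1, so result = 1
(~p3 -> (p3 -> (~p1 -> (p3 -> (~p3 -> (~p2 -> (p2 -> (p1 -> (p2 -> p3))))))))): 0 ≤ 1, so result = 1
(p3 -> (~p3 -> (p3 -> (~p1 -> (p3 -> (~p3 -> (~p2 -> (p2 -> (p1 -> (p2 -> p3)))))))))): 0.97 ≤ 1, so result = 1
(~p3 -> (p3 -> (~p3 -> (p3 -> (~p1 -> (p3 -> (~p3 -> (~p2 -> (p2 -> (p1 -> (p2 -> p3))))))))))): 0 ≤ 1, so result = 1
(~p3 -> (~p3 -> (p3 -> (~p3 -> (p3 -> (~p1 -> (p3 -> (~p3 -> (~p2 -> (p2 -> (p1 -> (p2 -> p3)))))))))))): 0 ≤ 1, so result = 1
(p2 -> (~p3 -> (~p3 -> (p3 -> (~p3 -> (p3 -> (~p1 -> (p3 -> (~p3 -> (~p2 -> (p2 -> (p1 -> (p2 -> p3))))))))))))): 0.67 ≤ 1, so result = 1

1.00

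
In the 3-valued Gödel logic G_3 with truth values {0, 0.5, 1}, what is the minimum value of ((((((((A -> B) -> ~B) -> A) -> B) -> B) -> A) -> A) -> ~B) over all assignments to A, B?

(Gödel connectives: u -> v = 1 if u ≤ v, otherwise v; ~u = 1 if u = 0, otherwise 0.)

The minimum is attained at A = 0, B = 0.5:
  (A -> B): 0 ≤ 0.5, so result = 1
  ~B: Gödel ¬ of 0.5 = 0 (operand ≠ 0)
  ((A -> B) -> ~B): 1 > 0, so result = 0
  (((A -> B) -> ~B) -> A): 0 ≤ 0, so result = 1
  ((((A -> B) -> ~B) -> A) -> B): 1 > 0.5, so result = 0.5
  (((((A -> B) -> ~B) -> A) -> B) -> B): 0.5 ≤ 0.5, so result = 1
  ((((((A -> B) -> ~B) -> A) -> B) -> B) -> A): 1 > 0, so result = 0
  (((((((A -> B) -> ~B) -> A) -> B) -> B) -> A) -> A): 0 ≤ 0, so result = 1
  ~B: Gödel ¬ of 0.5 = 0 (operand ≠ 0)
  ((((((((A -> B) -> ~B) -> A) -> B) -> B) -> A) -> A) -> ~B): 1 > 0, so result = 0
Checking all 9 assignments confirms none give a value below 0.00.

0.00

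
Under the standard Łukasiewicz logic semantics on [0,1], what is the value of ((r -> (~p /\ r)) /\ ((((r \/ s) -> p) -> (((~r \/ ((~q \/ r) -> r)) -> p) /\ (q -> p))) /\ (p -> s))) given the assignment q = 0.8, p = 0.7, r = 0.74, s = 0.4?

0.56

~p: Łukasiewicz ¬ gives 1 − 0.7 = 0.3
(~p /\ r) = min(0.3, 0.74) = 0.3
(r -> (~p /\ r)): min(1, 1 − 0.74 + 0.3) = 0.56
(r \/ s) = max(0.74, 0.4) = 0.74
((r \/ s) -> p): min(1, 1 − 0.74 + 0.7) = 0.96
~r: Łukasiewicz ¬ gives 1 − 0.74 = 0.26
~q: Łukasiewicz ¬ gives 1 − 0.8 = 0.2
(~q \/ r) = max(0.2, 0.74) = 0.74
((~q \/ r) -> r): min(1, 1 − 0.74 + 0.74) = 1
(~r \/ ((~q \/ r) -> r)) = max(0.26, 1) = 1
((~r \/ ((~q \/ r) -> r)) -> p): min(1, 1 − 1 + 0.7) = 0.7
(q -> p): min(1, 1 − 0.8 + 0.7) = 0.9
(((~r \/ ((~q \/ r) -> r)) -> p) /\ (q -> p)) = min(0.7, 0.9) = 0.7
(((r \/ s) -> p) -> (((~r \/ ((~q \/ r) -> r)) -> p) /\ (q -> p))): min(1, 1 − 0.96 + 0.7) = 0.74
(p -> s): min(1, 1 − 0.7 + 0.4) = 0.7
((((r \/ s) -> p) -> (((~r \/ ((~q \/ r) -> r)) -> p) /\ (q -> p))) /\ (p -> s)) = min(0.74, 0.7) = 0.7
((r -> (~p /\ r)) /\ ((((r \/ s) -> p) -> (((~r \/ ((~q \/ r) -> r)) -> p) /\ (q -> p))) /\ (p -> s))) = min(0.56, 0.7) = 0.56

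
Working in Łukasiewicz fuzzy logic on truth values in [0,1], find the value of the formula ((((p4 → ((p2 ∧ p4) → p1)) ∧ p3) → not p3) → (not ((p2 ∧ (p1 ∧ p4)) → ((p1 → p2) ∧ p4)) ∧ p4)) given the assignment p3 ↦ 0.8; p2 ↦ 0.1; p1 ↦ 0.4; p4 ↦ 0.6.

0.60

(p2 ∧ p4) = min(0.1, 0.6) = 0.1
((p2 ∧ p4) → p1): min(1, 1 − 0.1 + 0.4) = 1
(p4 → ((p2 ∧ p4) → p1)): min(1, 1 − 0.6 + 1) = 1
((p4 → ((p2 ∧ p4) → p1)) ∧ p3) = min(1, 0.8) = 0.8
not p3: Łukasiewicz ¬ gives 1 − 0.8 = 0.2
(((p4 → ((p2 ∧ p4) → p1)) ∧ p3) → not p3): min(1, 1 − 0.8 + 0.2) = 0.4
(p1 ∧ p4) = min(0.4, 0.6) = 0.4
(p2 ∧ (p1 ∧ p4)) = min(0.1, 0.4) = 0.1
(p1 → p2): min(1, 1 − 0.4 + 0.1) = 0.7
((p1 → p2) ∧ p4) = min(0.7, 0.6) = 0.6
((p2 ∧ (p1 ∧ p4)) → ((p1 → p2) ∧ p4)): min(1, 1 − 0.1 + 0.6) = 1
not ((p2 ∧ (p1 ∧ p4)) → ((p1 → p2) ∧ p4)): Łukasiewicz ¬ gives 1 − 1 = 0
(not ((p2 ∧ (p1 ∧ p4)) → ((p1 → p2) ∧ p4)) ∧ p4) = min(0, 0.6) = 0
((((p4 → ((p2 ∧ p4) → p1)) ∧ p3) → not p3) → (not ((p2 ∧ (p1 ∧ p4)) → ((p1 → p2) ∧ p4)) ∧ p4)): min(1, 1 − 0.4 + 0) = 0.6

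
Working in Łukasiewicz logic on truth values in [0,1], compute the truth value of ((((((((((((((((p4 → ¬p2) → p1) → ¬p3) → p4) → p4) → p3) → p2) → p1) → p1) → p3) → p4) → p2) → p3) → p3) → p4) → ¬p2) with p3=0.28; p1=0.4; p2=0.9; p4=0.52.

¬p2: Łukasiewicz ¬ gives 1 − 0.9 = 0.1
(p4 → ¬p2): min(1, 1 − 0.52 + 0.1) = 0.58
((p4 → ¬p2) → p1): min(1, 1 − 0.58 + 0.4) = 0.82
¬p3: Łukasiewicz ¬ gives 1 − 0.28 = 0.72
(((p4 → ¬p2) → p1) → ¬p3): min(1, 1 − 0.82 + 0.72) = 0.9
((((p4 → ¬p2) → p1) → ¬p3) → p4): min(1, 1 − 0.9 + 0.52) = 0.62
(((((p4 → ¬p2) → p1) → ¬p3) → p4) → p4): min(1, 1 − 0.62 + 0.52) = 0.9
((((((p4 → ¬p2) → p1) → ¬p3) → p4) → p4) → p3): min(1, 1 − 0.9 + 0.28) = 0.38
(((((((p4 → ¬p2) → p1) → ¬p3) → p4) → p4) → p3) → p2): min(1, 1 − 0.38 + 0.9) = 1
((((((((p4 → ¬p2) → p1) → ¬p3) → p4) → p4) → p3) → p2) → p1): min(1, 1 − 1 + 0.4) = 0.4
(((((((((p4 → ¬p2) → p1) → ¬p3) → p4) → p4) → p3) → p2) → p1) → p1): min(1, 1 − 0.4 + 0.4) = 1
((((((((((p4 → ¬p2) → p1) → ¬p3) → p4) → p4) → p3) → p2) → p1) → p1) → p3): min(1, 1 − 1 + 0.28) = 0.28
(((((((((((p4 → ¬p2) → p1) → ¬p3) → p4) → p4) → p3) → p2) → p1) → p1) → p3) → p4): min(1, 1 − 0.28 + 0.52) = 1
((((((((((((p4 → ¬p2) → p1) → ¬p3) → p4) → p4) → p3) → p2) → p1) → p1) → p3) → p4) → p2): min(1, 1 − 1 + 0.9) = 0.9
(((((((((((((p4 → ¬p2) → p1) → ¬p3) → p4) → p4) → p3) → p2) → p1) → p1) → p3) → p4) → p2) → p3): min(1, 1 − 0.9 + 0.28) = 0.38
((((((((((((((p4 → ¬p2) → p1) → ¬p3) → p4) → p4) → p3) → p2) → p1) → p1) → p3) → p4) → p2) → p3) → p3): min(1, 1 − 0.38 + 0.28) = 0.9
(((((((((((((((p4 → ¬p2) → p1) → ¬p3) → p4) → p4) → p3) → p2) → p1) → p1) → p3) → p4) → p2) → p3) → p3) → p4): min(1, 1 − 0.9 + 0.52) = 0.62
¬p2: Łukasiewicz ¬ gives 1 − 0.9 = 0.1
((((((((((((((((p4 → ¬p2) → p1) → ¬p3) → p4) → p4) → p3) → p2) → p1) → p1) → p3) → p4) → p2) → p3) → p3) → p4) → ¬p2): min(1, 1 − 0.62 + 0.1) = 0.48

0.48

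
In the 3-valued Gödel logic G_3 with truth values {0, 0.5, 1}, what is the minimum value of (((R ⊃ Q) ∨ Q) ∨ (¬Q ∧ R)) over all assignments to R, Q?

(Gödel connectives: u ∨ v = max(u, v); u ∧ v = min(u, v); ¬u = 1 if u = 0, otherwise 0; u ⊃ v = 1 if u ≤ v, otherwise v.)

The minimum is attained at R = 0.5, Q = 0:
  (R ⊃ Q): 0.5 > 0, so result = 0
  ((R ⊃ Q) ∨ Q) = max(0, 0) = 0
  ¬Q: Gödel ¬ of 0 = 1 (operand is 0)
  (¬Q ∧ R) = min(1, 0.5) = 0.5
  (((R ⊃ Q) ∨ Q) ∨ (¬Q ∧ R)) = max(0, 0.5) = 0.5
Checking all 9 assignments confirms none give a value below 0.50.

0.50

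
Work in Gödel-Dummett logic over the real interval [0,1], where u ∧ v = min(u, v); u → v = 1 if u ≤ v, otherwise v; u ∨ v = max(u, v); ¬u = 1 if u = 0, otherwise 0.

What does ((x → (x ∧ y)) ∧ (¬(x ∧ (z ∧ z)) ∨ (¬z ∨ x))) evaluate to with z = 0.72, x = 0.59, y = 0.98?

(x ∧ y) = min(0.59, 0.98) = 0.59
(x → (x ∧ y)): 0.59 ≤ 0.59, so result = 1
(z ∧ z) = min(0.72, 0.72) = 0.72
(x ∧ (z ∧ z)) = min(0.59, 0.72) = 0.59
¬(x ∧ (z ∧ z)): Gödel ¬ of 0.59 = 0 (operand ≠ 0)
¬z: Gödel ¬ of 0.72 = 0 (operand ≠ 0)
(¬z ∨ x) = max(0, 0.59) = 0.59
(¬(x ∧ (z ∧ z)) ∨ (¬z ∨ x)) = max(0, 0.59) = 0.59
((x → (x ∧ y)) ∧ (¬(x ∧ (z ∧ z)) ∨ (¬z ∨ x))) = min(1, 0.59) = 0.59

0.59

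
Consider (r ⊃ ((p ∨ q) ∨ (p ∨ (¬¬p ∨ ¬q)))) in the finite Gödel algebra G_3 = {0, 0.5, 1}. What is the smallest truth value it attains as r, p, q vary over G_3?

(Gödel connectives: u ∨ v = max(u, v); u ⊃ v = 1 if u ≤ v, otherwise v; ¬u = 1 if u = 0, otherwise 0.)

The minimum is attained at r = 1, p = 0, q = 0.5:
  (p ∨ q) = max(0, 0.5) = 0.5
  ¬p: Gödel ¬ of 0 = 1 (operand is 0)
  ¬¬p: Gödel ¬ of 1 = 0 (operand ≠ 0)
  ¬q: Gödel ¬ of 0.5 = 0 (operand ≠ 0)
  (¬¬p ∨ ¬q) = max(0, 0) = 0
  (p ∨ (¬¬p ∨ ¬q)) = max(0, 0) = 0
  ((p ∨ q) ∨ (p ∨ (¬¬p ∨ ¬q))) = max(0.5, 0) = 0.5
  (r ⊃ ((p ∨ q) ∨ (p ∨ (¬¬p ∨ ¬q)))): 1 > 0.5, so result = 0.5
Checking all 27 assignments confirms none give a value below 0.50.

0.50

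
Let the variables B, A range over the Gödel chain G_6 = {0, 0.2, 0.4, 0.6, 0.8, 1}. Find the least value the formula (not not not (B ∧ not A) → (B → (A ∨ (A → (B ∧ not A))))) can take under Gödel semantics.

The minimum is attained at B = 0.4, A = 0.2:
  not A: Gödel ¬ of 0.2 = 0 (operand ≠ 0)
  (B ∧ not A) = min(0.4, 0) = 0
  not (B ∧ not A): Gödel ¬ of 0 = 1 (operand is 0)
  not not (B ∧ not A): Gödel ¬ of 1 = 0 (operand ≠ 0)
  not not not (B ∧ not A): Gödel ¬ of 0 = 1 (operand is 0)
  not A: Gödel ¬ of 0.2 = 0 (operand ≠ 0)
  (B ∧ not A) = min(0.4, 0) = 0
  (A → (B ∧ not A)): 0.2 > 0, so result = 0
  (A ∨ (A → (B ∧ not A))) = max(0.2, 0) = 0.2
  (B → (A ∨ (A → (B ∧ not A)))): 0.4 > 0.2, so result = 0.2
  (not not not (B ∧ not A) → (B → (A ∨ (A → (B ∧ not A))))): 1 > 0.2, so result = 0.2
Checking all 36 assignments confirms none give a value below 0.20.

0.20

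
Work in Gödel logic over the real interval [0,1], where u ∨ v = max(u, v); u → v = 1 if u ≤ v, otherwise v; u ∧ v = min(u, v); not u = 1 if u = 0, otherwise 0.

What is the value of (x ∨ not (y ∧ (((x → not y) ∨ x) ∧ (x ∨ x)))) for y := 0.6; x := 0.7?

0.70

not y: Gödel ¬ of 0.6 = 0 (operand ≠ 0)
(x → not y): 0.7 > 0, so result = 0
((x → not y) ∨ x) = max(0, 0.7) = 0.7
(x ∨ x) = max(0.7, 0.7) = 0.7
(((x → not y) ∨ x) ∧ (x ∨ x)) = min(0.7, 0.7) = 0.7
(y ∧ (((x → not y) ∨ x) ∧ (x ∨ x))) = min(0.6, 0.7) = 0.6
not (y ∧ (((x → not y) ∨ x) ∧ (x ∨ x))): Gödel ¬ of 0.6 = 0 (operand ≠ 0)
(x ∨ not (y ∧ (((x → not y) ∨ x) ∧ (x ∨ x)))) = max(0.7, 0) = 0.7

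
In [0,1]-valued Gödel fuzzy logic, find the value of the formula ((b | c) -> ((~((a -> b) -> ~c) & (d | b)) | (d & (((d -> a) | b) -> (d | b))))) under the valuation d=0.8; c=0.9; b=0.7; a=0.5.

(b | c) = max(0.7, 0.9) = 0.9
(a -> b): 0.5 ≤ 0.7, so result = 1
~c: Gödel ¬ of 0.9 = 0 (operand ≠ 0)
((a -> b) -> ~c): 1 > 0, so result = 0
~((a -> b) -> ~c): Gödel ¬ of 0 = 1 (operand is 0)
(d | b) = max(0.8, 0.7) = 0.8
(~((a -> b) -> ~c) & (d | b)) = min(1, 0.8) = 0.8
(d -> a): 0.8 > 0.5, so result = 0.5
((d -> a) | b) = max(0.5, 0.7) = 0.7
(d | b) = max(0.8, 0.7) = 0.8
(((d -> a) | b) -> (d | b)): 0.7 ≤ 0.8, so result = 1
(d & (((d -> a) | b) -> (d | b))) = min(0.8, 1) = 0.8
((~((a -> b) -> ~c) & (d | b)) | (d & (((d -> a) | b) -> (d | b)))) = max(0.8, 0.8) = 0.8
((b | c) -> ((~((a -> b) -> ~c) & (d | b)) | (d & (((d -> a) | b) -> (d | b))))): 0.9 > 0.8, so result = 0.8

0.80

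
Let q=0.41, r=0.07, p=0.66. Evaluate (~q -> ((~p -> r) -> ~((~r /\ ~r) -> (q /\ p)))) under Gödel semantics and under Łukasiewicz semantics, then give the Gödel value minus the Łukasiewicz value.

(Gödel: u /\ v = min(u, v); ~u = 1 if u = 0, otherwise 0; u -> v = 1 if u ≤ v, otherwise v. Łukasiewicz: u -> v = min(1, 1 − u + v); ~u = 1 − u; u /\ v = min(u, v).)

0.00

Gödel evaluation:
  ~q: Gödel ¬ of 0.41 = 0 (operand ≠ 0)
  ~p: Gödel ¬ of 0.66 = 0 (operand ≠ 0)
  (~p -> r): 0 ≤ 0.07, so result = 1
  ~r: Gödel ¬ of 0.07 = 0 (operand ≠ 0)
  ~r: Gödel ¬ of 0.07 = 0 (operand ≠ 0)
  (~r /\ ~r) = min(0, 0) = 0
  (q /\ p) = min(0.41, 0.66) = 0.41
  ((~r /\ ~r) -> (q /\ p)): 0 ≤ 0.41, so result = 1
  ~((~r /\ ~r) -> (q /\ p)): Gödel ¬ of 1 = 0 (operand ≠ 0)
  ((~p -> r) -> ~((~r /\ ~r) -> (q /\ p))): 1 > 0, so result = 0
  (~q -> ((~p -> r) -> ~((~r /\ ~r) -> (q /\ p)))): 0 ≤ 0, so result = 1
  Gödel value = 1
Łukasiewicz evaluation:
  ~q: Łukasiewicz ¬ gives 1 − 0.41 = 0.59
  ~p: Łukasiewicz ¬ gives 1 − 0.66 = 0.34
  (~p -> r): min(1, 1 − 0.34 + 0.07) = 0.73
  ~r: Łukasiewicz ¬ gives 1 − 0.07 = 0.93
  ~r: Łukasiewicz ¬ gives 1 − 0.07 = 0.93
  (~r /\ ~r) = min(0.93, 0.93) = 0.93
  (q /\ p) = min(0.41, 0.66) = 0.41
  ((~r /\ ~r) -> (q /\ p)): min(1, 1 − 0.93 + 0.41) = 0.48
  ~((~r /\ ~r) -> (q /\ p)): Łukasiewicz ¬ gives 1 − 0.48 = 0.52
  ((~p -> r) -> ~((~r /\ ~r) -> (q /\ p))): min(1, 1 − 0.73 + 0.52) = 0.79
  (~q -> ((~p -> r) -> ~((~r /\ ~r) -> (q /\ p)))): min(1, 1 − 0.59 + 0.79) = 1
  Łukasiewicz value = 1
Difference: 1 − 1 = 0.00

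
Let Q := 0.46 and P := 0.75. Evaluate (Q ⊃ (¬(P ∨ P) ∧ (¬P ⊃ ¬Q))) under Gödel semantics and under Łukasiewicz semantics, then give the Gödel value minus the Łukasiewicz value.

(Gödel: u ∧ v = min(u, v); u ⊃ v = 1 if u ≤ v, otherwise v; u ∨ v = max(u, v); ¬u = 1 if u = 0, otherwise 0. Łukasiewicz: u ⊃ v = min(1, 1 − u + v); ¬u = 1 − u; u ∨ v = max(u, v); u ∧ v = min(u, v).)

-0.79

Gödel evaluation:
  (P ∨ P) = max(0.75, 0.75) = 0.75
  ¬(P ∨ P): Gödel ¬ of 0.75 = 0 (operand ≠ 0)
  ¬P: Gödel ¬ of 0.75 = 0 (operand ≠ 0)
  ¬Q: Gödel ¬ of 0.46 = 0 (operand ≠ 0)
  (¬P ⊃ ¬Q): 0 ≤ 0, so result = 1
  (¬(P ∨ P) ∧ (¬P ⊃ ¬Q)) = min(0, 1) = 0
  (Q ⊃ (¬(P ∨ P) ∧ (¬P ⊃ ¬Q))): 0.46 > 0, so result = 0
  Gödel value = 0
Łukasiewicz evaluation:
  (P ∨ P) = max(0.75, 0.75) = 0.75
  ¬(P ∨ P): Łukasiewicz ¬ gives 1 − 0.75 = 0.25
  ¬P: Łukasiewicz ¬ gives 1 − 0.75 = 0.25
  ¬Q: Łukasiewicz ¬ gives 1 − 0.46 = 0.54
  (¬P ⊃ ¬Q): min(1, 1 − 0.25 + 0.54) = 1
  (¬(P ∨ P) ∧ (¬P ⊃ ¬Q)) = min(0.25, 1) = 0.25
  (Q ⊃ (¬(P ∨ P) ∧ (¬P ⊃ ¬Q))): min(1, 1 − 0.46 + 0.25) = 0.79
  Łukasiewicz value = 0.79
Difference: 0 − 0.79 = -0.79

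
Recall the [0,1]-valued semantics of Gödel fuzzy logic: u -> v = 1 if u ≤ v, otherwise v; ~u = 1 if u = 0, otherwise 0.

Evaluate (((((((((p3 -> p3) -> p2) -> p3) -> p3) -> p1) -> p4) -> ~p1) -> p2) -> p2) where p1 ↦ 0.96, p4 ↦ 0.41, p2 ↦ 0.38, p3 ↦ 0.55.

(p3 -> p3): 0.55 ≤ 0.55, so result = 1
((p3 -> p3) -> p2): 1 > 0.38, so result = 0.38
(((p3 -> p3) -> p2) -> p3): 0.38 ≤ 0.55, so result = 1
((((p3 -> p3) -> p2) -> p3) -> p3): 1 > 0.55, so result = 0.55
(((((p3 -> p3) -> p2) -> p3) -> p3) -> p1): 0.55 ≤ 0.96, so result = 1
((((((p3 -> p3) -> p2) -> p3) -> p3) -> p1) -> p4): 1 > 0.41, so result = 0.41
~p1: Gödel ¬ of 0.96 = 0 (operand ≠ 0)
(((((((p3 -> p3) -> p2) -> p3) -> p3) -> p1) -> p4) -> ~p1): 0.41 > 0, so result = 0
((((((((p3 -> p3) -> p2) -> p3) -> p3) -> p1) -> p4) -> ~p1) -> p2): 0 ≤ 0.38, so result = 1
(((((((((p3 -> p3) -> p2) -> p3) -> p3) -> p1) -> p4) -> ~p1) -> p2) -> p2): 1 > 0.38, so result = 0.38

0.38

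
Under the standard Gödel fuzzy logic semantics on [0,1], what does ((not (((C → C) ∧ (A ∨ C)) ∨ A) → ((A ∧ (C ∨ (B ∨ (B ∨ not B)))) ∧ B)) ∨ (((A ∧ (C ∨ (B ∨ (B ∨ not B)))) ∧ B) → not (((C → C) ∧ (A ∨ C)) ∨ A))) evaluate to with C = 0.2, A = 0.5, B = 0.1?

1.00

(C → C): 0.2 ≤ 0.2, so result = 1
(A ∨ C) = max(0.5, 0.2) = 0.5
((C → C) ∧ (A ∨ C)) = min(1, 0.5) = 0.5
(((C → C) ∧ (A ∨ C)) ∨ A) = max(0.5, 0.5) = 0.5
not (((C → C) ∧ (A ∨ C)) ∨ A): Gödel ¬ of 0.5 = 0 (operand ≠ 0)
not B: Gödel ¬ of 0.1 = 0 (operand ≠ 0)
(B ∨ not B) = max(0.1, 0) = 0.1
(B ∨ (B ∨ not B)) = max(0.1, 0.1) = 0.1
(C ∨ (B ∨ (B ∨ not B))) = max(0.2, 0.1) = 0.2
(A ∧ (C ∨ (B ∨ (B ∨ not B)))) = min(0.5, 0.2) = 0.2
((A ∧ (C ∨ (B ∨ (B ∨ not B)))) ∧ B) = min(0.2, 0.1) = 0.1
(not (((C → C) ∧ (A ∨ C)) ∨ A) → ((A ∧ (C ∨ (B ∨ (B ∨ not B)))) ∧ B)): 0 ≤ 0.1, so result = 1
not B: Gödel ¬ of 0.1 = 0 (operand ≠ 0)
(B ∨ not B) = max(0.1, 0) = 0.1
(B ∨ (B ∨ not B)) = max(0.1, 0.1) = 0.1
(C ∨ (B ∨ (B ∨ not B))) = max(0.2, 0.1) = 0.2
(A ∧ (C ∨ (B ∨ (B ∨ not B)))) = min(0.5, 0.2) = 0.2
((A ∧ (C ∨ (B ∨ (B ∨ not B)))) ∧ B) = min(0.2, 0.1) = 0.1
(C → C): 0.2 ≤ 0.2, so result = 1
(A ∨ C) = max(0.5, 0.2) = 0.5
((C → C) ∧ (A ∨ C)) = min(1, 0.5) = 0.5
(((C → C) ∧ (A ∨ C)) ∨ A) = max(0.5, 0.5) = 0.5
not (((C → C) ∧ (A ∨ C)) ∨ A): Gödel ¬ of 0.5 = 0 (operand ≠ 0)
(((A ∧ (C ∨ (B ∨ (B ∨ not B)))) ∧ B) → not (((C → C) ∧ (A ∨ C)) ∨ A)): 0.1 > 0, so result = 0
((not (((C → C) ∧ (A ∨ C)) ∨ A) → ((A ∧ (C ∨ (B ∨ (B ∨ not B)))) ∧ B)) ∨ (((A ∧ (C ∨ (B ∨ (B ∨ not B)))) ∧ B) → not (((C → C) ∧ (A ∨ C)) ∨ A))) = max(1, 0) = 1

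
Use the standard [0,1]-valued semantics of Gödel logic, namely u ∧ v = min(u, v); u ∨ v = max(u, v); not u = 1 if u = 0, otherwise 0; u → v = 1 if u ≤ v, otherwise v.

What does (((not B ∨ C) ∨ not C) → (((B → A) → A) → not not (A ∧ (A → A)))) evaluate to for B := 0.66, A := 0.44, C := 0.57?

not B: Gödel ¬ of 0.66 = 0 (operand ≠ 0)
(not B ∨ C) = max(0, 0.57) = 0.57
not C: Gödel ¬ of 0.57 = 0 (operand ≠ 0)
((not B ∨ C) ∨ not C) = max(0.57, 0) = 0.57
(B → A): 0.66 > 0.44, so result = 0.44
((B → A) → A): 0.44 ≤ 0.44, so result = 1
(A → A): 0.44 ≤ 0.44, so result = 1
(A ∧ (A → A)) = min(0.44, 1) = 0.44
not (A ∧ (A → A)): Gödel ¬ of 0.44 = 0 (operand ≠ 0)
not not (A ∧ (A → A)): Gödel ¬ of 0 = 1 (operand is 0)
(((B → A) → A) → not not (A ∧ (A → A))): 1 ≤ 1, so result = 1
(((not B ∨ C) ∨ not C) → (((B → A) → A) → not not (A ∧ (A → A)))): 0.57 ≤ 1, so result = 1

1.00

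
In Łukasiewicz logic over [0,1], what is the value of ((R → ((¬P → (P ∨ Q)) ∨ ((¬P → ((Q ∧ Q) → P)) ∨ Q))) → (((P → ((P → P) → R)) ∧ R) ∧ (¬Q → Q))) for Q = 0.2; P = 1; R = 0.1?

¬P: Łukasiewicz ¬ gives 1 − 1 = 0
(P ∨ Q) = max(1, 0.2) = 1
(¬P → (P ∨ Q)): min(1, 1 − 0 + 1) = 1
¬P: Łukasiewicz ¬ gives 1 − 1 = 0
(Q ∧ Q) = min(0.2, 0.2) = 0.2
((Q ∧ Q) → P): min(1, 1 − 0.2 + 1) = 1
(¬P → ((Q ∧ Q) → P)): min(1, 1 − 0 + 1) = 1
((¬P → ((Q ∧ Q) → P)) ∨ Q) = max(1, 0.2) = 1
((¬P → (P ∨ Q)) ∨ ((¬P → ((Q ∧ Q) → P)) ∨ Q)) = max(1, 1) = 1
(R → ((¬P → (P ∨ Q)) ∨ ((¬P → ((Q ∧ Q) → P)) ∨ Q))): min(1, 1 − 0.1 + 1) = 1
(P → P): min(1, 1 − 1 + 1) = 1
((P → P) → R): min(1, 1 − 1 + 0.1) = 0.1
(P → ((P → P) → R)): min(1, 1 − 1 + 0.1) = 0.1
((P → ((P → P) → R)) ∧ R) = min(0.1, 0.1) = 0.1
¬Q: Łukasiewicz ¬ gives 1 − 0.2 = 0.8
(¬Q → Q): min(1, 1 − 0.8 + 0.2) = 0.4
(((P → ((P → P) → R)) ∧ R) ∧ (¬Q → Q)) = min(0.1, 0.4) = 0.1
((R → ((¬P → (P ∨ Q)) ∨ ((¬P → ((Q ∧ Q) → P)) ∨ Q))) → (((P → ((P → P) → R)) ∧ R) ∧ (¬Q → Q))): min(1, 1 − 1 + 0.1) = 0.1

0.10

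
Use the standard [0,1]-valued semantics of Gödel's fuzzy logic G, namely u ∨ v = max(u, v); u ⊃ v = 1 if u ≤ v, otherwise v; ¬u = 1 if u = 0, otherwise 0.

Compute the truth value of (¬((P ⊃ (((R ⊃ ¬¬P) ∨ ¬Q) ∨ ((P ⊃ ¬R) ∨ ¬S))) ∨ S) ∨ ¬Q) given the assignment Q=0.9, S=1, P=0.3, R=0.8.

0.00

¬P: Gödel ¬ of 0.3 = 0 (operand ≠ 0)
¬¬P: Gödel ¬ of 0 = 1 (operand is 0)
(R ⊃ ¬¬P): 0.8 ≤ 1, so result = 1
¬Q: Gödel ¬ of 0.9 = 0 (operand ≠ 0)
((R ⊃ ¬¬P) ∨ ¬Q) = max(1, 0) = 1
¬R: Gödel ¬ of 0.8 = 0 (operand ≠ 0)
(P ⊃ ¬R): 0.3 > 0, so result = 0
¬S: Gödel ¬ of 1 = 0 (operand ≠ 0)
((P ⊃ ¬R) ∨ ¬S) = max(0, 0) = 0
(((R ⊃ ¬¬P) ∨ ¬Q) ∨ ((P ⊃ ¬R) ∨ ¬S)) = max(1, 0) = 1
(P ⊃ (((R ⊃ ¬¬P) ∨ ¬Q) ∨ ((P ⊃ ¬R) ∨ ¬S))): 0.3 ≤ 1, so result = 1
((P ⊃ (((R ⊃ ¬¬P) ∨ ¬Q) ∨ ((P ⊃ ¬R) ∨ ¬S))) ∨ S) = max(1, 1) = 1
¬((P ⊃ (((R ⊃ ¬¬P) ∨ ¬Q) ∨ ((P ⊃ ¬R) ∨ ¬S))) ∨ S): Gödel ¬ of 1 = 0 (operand ≠ 0)
¬Q: Gödel ¬ of 0.9 = 0 (operand ≠ 0)
(¬((P ⊃ (((R ⊃ ¬¬P) ∨ ¬Q) ∨ ((P ⊃ ¬R) ∨ ¬S))) ∨ S) ∨ ¬Q) = max(0, 0) = 0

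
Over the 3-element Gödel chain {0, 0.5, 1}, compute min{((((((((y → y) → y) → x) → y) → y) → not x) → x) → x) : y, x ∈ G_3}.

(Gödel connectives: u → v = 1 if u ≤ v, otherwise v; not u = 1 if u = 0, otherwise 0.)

The minimum is attained at y = 0, x = 0.5:
  (y → y): 0 ≤ 0, so result = 1
  ((y → y) → y): 1 > 0, so result = 0
  (((y → y) → y) → x): 0 ≤ 0.5, so result = 1
  ((((y → y) → y) → x) → y): 1 > 0, so result = 0
  (((((y → y) → y) → x) → y) → y): 0 ≤ 0, so result = 1
  not x: Gödel ¬ of 0.5 = 0 (operand ≠ 0)
  ((((((y → y) → y) → x) → y) → y) → not x): 1 > 0, so result = 0
  (((((((y → y) → y) → x) → y) → y) → not x) → x): 0 ≤ 0.5, so result = 1
  ((((((((y → y) → y) → x) → y) → y) → not x) → x) → x): 1 > 0.5, so result = 0.5
Checking all 9 assignments confirms none give a value below 0.50.

0.50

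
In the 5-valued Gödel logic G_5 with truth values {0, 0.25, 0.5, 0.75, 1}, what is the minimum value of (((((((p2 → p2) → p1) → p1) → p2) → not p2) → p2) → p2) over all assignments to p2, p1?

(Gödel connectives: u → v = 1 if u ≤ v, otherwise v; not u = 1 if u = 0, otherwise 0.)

The minimum is attained at p2 = 0.25, p1 = 0:
  (p2 → p2): 0.25 ≤ 0.25, so result = 1
  ((p2 → p2) → p1): 1 > 0, so result = 0
  (((p2 → p2) → p1) → p1): 0 ≤ 0, so result = 1
  ((((p2 → p2) → p1) → p1) → p2): 1 > 0.25, so result = 0.25
  not p2: Gödel ¬ of 0.25 = 0 (operand ≠ 0)
  (((((p2 → p2) → p1) → p1) → p2) → not p2): 0.25 > 0, so result = 0
  ((((((p2 → p2) → p1) → p1) → p2) → not p2) → p2): 0 ≤ 0.25, so result = 1
  (((((((p2 → p2) → p1) → p1) → p2) → not p2) → p2) → p2): 1 > 0.25, so result = 0.25
Checking all 25 assignments confirms none give a value below 0.25.

0.25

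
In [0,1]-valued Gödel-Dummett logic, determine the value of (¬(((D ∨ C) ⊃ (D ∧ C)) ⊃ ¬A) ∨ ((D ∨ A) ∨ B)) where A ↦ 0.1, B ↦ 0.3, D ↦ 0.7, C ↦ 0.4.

1.00

(D ∨ C) = max(0.7, 0.4) = 0.7
(D ∧ C) = min(0.7, 0.4) = 0.4
((D ∨ C) ⊃ (D ∧ C)): 0.7 > 0.4, so result = 0.4
¬A: Gödel ¬ of 0.1 = 0 (operand ≠ 0)
(((D ∨ C) ⊃ (D ∧ C)) ⊃ ¬A): 0.4 > 0, so result = 0
¬(((D ∨ C) ⊃ (D ∧ C)) ⊃ ¬A): Gödel ¬ of 0 = 1 (operand is 0)
(D ∨ A) = max(0.7, 0.1) = 0.7
((D ∨ A) ∨ B) = max(0.7, 0.3) = 0.7
(¬(((D ∨ C) ⊃ (D ∧ C)) ⊃ ¬A) ∨ ((D ∨ A) ∨ B)) = max(1, 0.7) = 1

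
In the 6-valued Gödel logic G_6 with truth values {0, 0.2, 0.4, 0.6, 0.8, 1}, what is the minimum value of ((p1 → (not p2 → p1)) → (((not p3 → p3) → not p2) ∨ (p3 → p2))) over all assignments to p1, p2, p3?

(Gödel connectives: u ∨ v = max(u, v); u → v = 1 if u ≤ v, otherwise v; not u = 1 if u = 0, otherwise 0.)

The minimum is attained at p1 = 0, p2 = 0.2, p3 = 0.4:
  not p2: Gödel ¬ of 0.2 = 0 (operand ≠ 0)
  (not p2 → p1): 0 ≤ 0, so result = 1
  (p1 → (not p2 → p1)): 0 ≤ 1, so result = 1
  not p3: Gödel ¬ of 0.4 = 0 (operand ≠ 0)
  (not p3 → p3): 0 ≤ 0.4, so result = 1
  not p2: Gödel ¬ of 0.2 = 0 (operand ≠ 0)
  ((not p3 → p3) → not p2): 1 > 0, so result = 0
  (p3 → p2): 0.4 > 0.2, so result = 0.2
  (((not p3 → p3) → not p2) ∨ (p3 → p2)) = max(0, 0.2) = 0.2
  ((p1 → (not p2 → p1)) → (((not p3 → p3) → not p2) ∨ (p3 → p2))): 1 > 0.2, so result = 0.2
Checking all 216 assignments confirms none give a value below 0.20.

0.20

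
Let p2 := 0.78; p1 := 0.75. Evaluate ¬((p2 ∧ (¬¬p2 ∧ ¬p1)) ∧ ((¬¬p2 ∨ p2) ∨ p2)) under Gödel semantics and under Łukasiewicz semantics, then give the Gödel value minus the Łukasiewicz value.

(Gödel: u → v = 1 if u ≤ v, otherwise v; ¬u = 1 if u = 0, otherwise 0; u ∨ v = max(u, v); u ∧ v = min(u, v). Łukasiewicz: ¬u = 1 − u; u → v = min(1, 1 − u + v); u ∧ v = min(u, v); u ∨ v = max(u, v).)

0.25

Gödel evaluation:
  ¬p2: Gödel ¬ of 0.78 = 0 (operand ≠ 0)
  ¬¬p2: Gödel ¬ of 0 = 1 (operand is 0)
  ¬p1: Gödel ¬ of 0.75 = 0 (operand ≠ 0)
  (¬¬p2 ∧ ¬p1) = min(1, 0) = 0
  (p2 ∧ (¬¬p2 ∧ ¬p1)) = min(0.78, 0) = 0
  ¬p2: Gödel ¬ of 0.78 = 0 (operand ≠ 0)
  ¬¬p2: Gödel ¬ of 0 = 1 (operand is 0)
  (¬¬p2 ∨ p2) = max(1, 0.78) = 1
  ((¬¬p2 ∨ p2) ∨ p2) = max(1, 0.78) = 1
  ((p2 ∧ (¬¬p2 ∧ ¬p1)) ∧ ((¬¬p2 ∨ p2) ∨ p2)) = min(0, 1) = 0
  ¬((p2 ∧ (¬¬p2 ∧ ¬p1)) ∧ ((¬¬p2 ∨ p2) ∨ p2)): Gödel ¬ of 0 = 1 (operand is 0)
  Gödel value = 1
Łukasiewicz evaluation:
  ¬p2: Łukasiewicz ¬ gives 1 − 0.78 = 0.22
  ¬¬p2: Łukasiewicz ¬ gives 1 − 0.22 = 0.78
  ¬p1: Łukasiewicz ¬ gives 1 − 0.75 = 0.25
  (¬¬p2 ∧ ¬p1) = min(0.78, 0.25) = 0.25
  (p2 ∧ (¬¬p2 ∧ ¬p1)) = min(0.78, 0.25) = 0.25
  ¬p2: Łukasiewicz ¬ gives 1 − 0.78 = 0.22
  ¬¬p2: Łukasiewicz ¬ gives 1 − 0.22 = 0.78
  (¬¬p2 ∨ p2) = max(0.78, 0.78) = 0.78
  ((¬¬p2 ∨ p2) ∨ p2) = max(0.78, 0.78) = 0.78
  ((p2 ∧ (¬¬p2 ∧ ¬p1)) ∧ ((¬¬p2 ∨ p2) ∨ p2)) = min(0.25, 0.78) = 0.25
  ¬((p2 ∧ (¬¬p2 ∧ ¬p1)) ∧ ((¬¬p2 ∨ p2) ∨ p2)): Łukasiewicz ¬ gives 1 − 0.25 = 0.75
  Łukasiewicz value = 0.75
Difference: 1 − 0.75 = 0.25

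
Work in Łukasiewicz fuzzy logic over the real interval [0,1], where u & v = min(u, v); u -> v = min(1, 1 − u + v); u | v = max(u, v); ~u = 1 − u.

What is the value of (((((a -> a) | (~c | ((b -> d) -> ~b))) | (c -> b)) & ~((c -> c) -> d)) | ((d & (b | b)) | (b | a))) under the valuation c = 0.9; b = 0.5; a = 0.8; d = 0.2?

0.80

(a -> a): min(1, 1 − 0.8 + 0.8) = 1
~c: Łukasiewicz ¬ gives 1 − 0.9 = 0.1
(b -> d): min(1, 1 − 0.5 + 0.2) = 0.7
~b: Łukasiewicz ¬ gives 1 − 0.5 = 0.5
((b -> d) -> ~b): min(1, 1 − 0.7 + 0.5) = 0.8
(~c | ((b -> d) -> ~b)) = max(0.1, 0.8) = 0.8
((a -> a) | (~c | ((b -> d) -> ~b))) = max(1, 0.8) = 1
(c -> b): min(1, 1 − 0.9 + 0.5) = 0.6
(((a -> a) | (~c | ((b -> d) -> ~b))) | (c -> b)) = max(1, 0.6) = 1
(c -> c): min(1, 1 − 0.9 + 0.9) = 1
((c -> c) -> d): min(1, 1 − 1 + 0.2) = 0.2
~((c -> c) -> d): Łukasiewicz ¬ gives 1 − 0.2 = 0.8
((((a -> a) | (~c | ((b -> d) -> ~b))) | (c -> b)) & ~((c -> c) -> d)) = min(1, 0.8) = 0.8
(b | b) = max(0.5, 0.5) = 0.5
(d & (b | b)) = min(0.2, 0.5) = 0.2
(b | a) = max(0.5, 0.8) = 0.8
((d & (b | b)) | (b | a)) = max(0.2, 0.8) = 0.8
(((((a -> a) | (~c | ((b -> d) -> ~b))) | (c -> b)) & ~((c -> c) -> d)) | ((d & (b | b)) | (b | a))) = max(0.8, 0.8) = 0.8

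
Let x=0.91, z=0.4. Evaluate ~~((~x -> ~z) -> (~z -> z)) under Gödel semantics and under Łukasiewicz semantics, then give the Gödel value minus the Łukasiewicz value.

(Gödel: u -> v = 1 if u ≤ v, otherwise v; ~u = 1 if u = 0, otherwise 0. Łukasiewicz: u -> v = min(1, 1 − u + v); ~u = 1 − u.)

Gödel evaluation:
  ~x: Gödel ¬ of 0.91 = 0 (operand ≠ 0)
  ~z: Gödel ¬ of 0.4 = 0 (operand ≠ 0)
  (~x -> ~z): 0 ≤ 0, so result = 1
  ~z: Gödel ¬ of 0.4 = 0 (operand ≠ 0)
  (~z -> z): 0 ≤ 0.4, so result = 1
  ((~x -> ~z) -> (~z -> z)): 1 ≤ 1, so result = 1
  ~((~x -> ~z) -> (~z -> z)): Gödel ¬ of 1 = 0 (operand ≠ 0)
  ~~((~x -> ~z) -> (~z -> z)): Gödel ¬ of 0 = 1 (operand is 0)
  Gödel value = 1
Łukasiewicz evaluation:
  ~x: Łukasiewicz ¬ gives 1 − 0.91 = 0.09
  ~z: Łukasiewicz ¬ gives 1 − 0.4 = 0.6
  (~x -> ~z): min(1, 1 − 0.09 + 0.6) = 1
  ~z: Łukasiewicz ¬ gives 1 − 0.4 = 0.6
  (~z -> z): min(1, 1 − 0.6 + 0.4) = 0.8
  ((~x -> ~z) -> (~z -> z)): min(1, 1 − 1 + 0.8) = 0.8
  ~((~x -> ~z) -> (~z -> z)): Łukasiewicz ¬ gives 1 − 0.8 = 0.2
  ~~((~x -> ~z) -> (~z -> z)): Łukasiewicz ¬ gives 1 − 0.2 = 0.8
  Łukasiewicz value = 0.8
Difference: 1 − 0.8 = 0.20

0.20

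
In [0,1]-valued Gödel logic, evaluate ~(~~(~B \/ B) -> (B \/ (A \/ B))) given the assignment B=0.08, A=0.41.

0.00

~B: Gödel ¬ of 0.08 = 0 (operand ≠ 0)
(~B \/ B) = max(0, 0.08) = 0.08
~(~B \/ B): Gödel ¬ of 0.08 = 0 (operand ≠ 0)
~~(~B \/ B): Gödel ¬ of 0 = 1 (operand is 0)
(A \/ B) = max(0.41, 0.08) = 0.41
(B \/ (A \/ B)) = max(0.08, 0.41) = 0.41
(~~(~B \/ B) -> (B \/ (A \/ B))): 1 > 0.41, so result = 0.41
~(~~(~B \/ B) -> (B \/ (A \/ B))): Gödel ¬ of 0.41 = 0 (operand ≠ 0)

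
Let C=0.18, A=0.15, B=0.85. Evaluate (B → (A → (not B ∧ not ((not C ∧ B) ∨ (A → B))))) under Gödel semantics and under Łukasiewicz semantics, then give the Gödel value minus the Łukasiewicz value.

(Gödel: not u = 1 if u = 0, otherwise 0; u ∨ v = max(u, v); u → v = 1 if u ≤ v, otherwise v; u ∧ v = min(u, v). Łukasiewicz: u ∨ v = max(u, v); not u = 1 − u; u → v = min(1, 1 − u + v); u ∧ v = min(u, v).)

-1.00

Gödel evaluation:
  not B: Gödel ¬ of 0.85 = 0 (operand ≠ 0)
  not C: Gödel ¬ of 0.18 = 0 (operand ≠ 0)
  (not C ∧ B) = min(0, 0.85) = 0
  (A → B): 0.15 ≤ 0.85, so result = 1
  ((not C ∧ B) ∨ (A → B)) = max(0, 1) = 1
  not ((not C ∧ B) ∨ (A → B)): Gödel ¬ of 1 = 0 (operand ≠ 0)
  (not B ∧ not ((not C ∧ B) ∨ (A → B))) = min(0, 0) = 0
  (A → (not B ∧ not ((not C ∧ B) ∨ (A → B)))): 0.15 > 0, so result = 0
  (B → (A → (not B ∧ not ((not C ∧ B) ∨ (A → B))))): 0.85 > 0, so result = 0
  Gödel value = 0
Łukasiewicz evaluation:
  not B: Łukasiewicz ¬ gives 1 − 0.85 = 0.15
  not C: Łukasiewicz ¬ gives 1 − 0.18 = 0.82
  (not C ∧ B) = min(0.82, 0.85) = 0.82
  (A → B): min(1, 1 − 0.15 + 0.85) = 1
  ((not C ∧ B) ∨ (A → B)) = max(0.82, 1) = 1
  not ((not C ∧ B) ∨ (A → B)): Łukasiewicz ¬ gives 1 − 1 = 0
  (not B ∧ not ((not C ∧ B) ∨ (A → B))) = min(0.15, 0) = 0
  (A → (not B ∧ not ((not C ∧ B) ∨ (A → B)))): min(1, 1 − 0.15 + 0) = 0.85
  (B → (A → (not B ∧ not ((not C ∧ B) ∨ (A → B))))): min(1, 1 − 0.85 + 0.85) = 1
  Łukasiewicz value = 1
Difference: 0 − 1 = -1.00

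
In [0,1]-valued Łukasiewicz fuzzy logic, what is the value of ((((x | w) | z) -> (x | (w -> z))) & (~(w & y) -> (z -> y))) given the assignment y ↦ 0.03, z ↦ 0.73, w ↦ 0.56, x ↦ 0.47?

(x | w) = max(0.47, 0.56) = 0.56
((x | w) | z) = max(0.56, 0.73) = 0.73
(w -> z): min(1, 1 − 0.56 + 0.73) = 1
(x | (w -> z)) = max(0.47, 1) = 1
(((x | w) | z) -> (x | (w -> z))): min(1, 1 − 0.73 + 1) = 1
(w & y) = min(0.56, 0.03) = 0.03
~(w & y): Łukasiewicz ¬ gives 1 − 0.03 = 0.97
(z -> y): min(1, 1 − 0.73 + 0.03) = 0.3
(~(w & y) -> (z -> y)): min(1, 1 − 0.97 + 0.3) = 0.33
((((x | w) | z) -> (x | (w -> z))) & (~(w & y) -> (z -> y))) = min(1, 0.33) = 0.33

0.33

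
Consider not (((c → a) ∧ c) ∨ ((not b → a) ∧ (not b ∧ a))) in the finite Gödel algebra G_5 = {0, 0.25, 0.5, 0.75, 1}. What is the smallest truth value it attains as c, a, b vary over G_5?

0.00

The minimum is attained at c = 0, a = 0.25, b = 0:
  (c → a): 0 ≤ 0.25, so result = 1
  ((c → a) ∧ c) = min(1, 0) = 0
  not b: Gödel ¬ of 0 = 1 (operand is 0)
  (not b → a): 1 > 0.25, so result = 0.25
  not b: Gödel ¬ of 0 = 1 (operand is 0)
  (not b ∧ a) = min(1, 0.25) = 0.25
  ((not b → a) ∧ (not b ∧ a)) = min(0.25, 0.25) = 0.25
  (((c → a) ∧ c) ∨ ((not b → a) ∧ (not b ∧ a))) = max(0, 0.25) = 0.25
  not (((c → a) ∧ c) ∨ ((not b → a) ∧ (not b ∧ a))): Gödel ¬ of 0.25 = 0 (operand ≠ 0)
Checking all 125 assignments confirms none give a value below 0.00.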